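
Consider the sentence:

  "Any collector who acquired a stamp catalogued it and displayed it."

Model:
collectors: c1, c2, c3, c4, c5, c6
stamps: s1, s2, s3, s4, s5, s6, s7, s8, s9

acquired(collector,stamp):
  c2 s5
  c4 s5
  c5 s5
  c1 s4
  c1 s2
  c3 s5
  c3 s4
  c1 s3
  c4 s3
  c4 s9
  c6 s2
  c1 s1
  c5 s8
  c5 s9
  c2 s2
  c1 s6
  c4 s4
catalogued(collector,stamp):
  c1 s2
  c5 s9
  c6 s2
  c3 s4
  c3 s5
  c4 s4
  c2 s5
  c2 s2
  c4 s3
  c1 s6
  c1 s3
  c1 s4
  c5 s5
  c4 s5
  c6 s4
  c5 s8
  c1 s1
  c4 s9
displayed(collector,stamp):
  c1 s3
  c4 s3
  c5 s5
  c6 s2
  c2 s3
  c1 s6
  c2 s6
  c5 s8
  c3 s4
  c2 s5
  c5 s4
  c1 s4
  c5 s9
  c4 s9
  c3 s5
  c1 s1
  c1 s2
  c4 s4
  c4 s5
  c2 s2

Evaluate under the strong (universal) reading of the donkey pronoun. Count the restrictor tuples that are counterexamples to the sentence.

0

"it" takes "a stamp" as antecedent — a donkey pronoun bound across the clause boundary.
Strong reading: for every (c,s) with acquired(c,s), catalogued(c,s) ∧ displayed(c,s).
Restrictor pairs: (c1,s1) ✓  (c1,s2) ✓  (c1,s3) ✓  (c1,s4) ✓  (c1,s6) ✓  (c2,s2) ✓  (c2,s5) ✓  (c3,s4) ✓  (c3,s5) ✓  (c4,s3) ✓  (c4,s4) ✓  (c4,s5) ✓  (c4,s9) ✓  (c5,s5) ✓  (c5,s8) ✓  (c5,s9) ✓  (c6,s2) ✓
Counterexamples (restrictor pairs failing the scope): 0.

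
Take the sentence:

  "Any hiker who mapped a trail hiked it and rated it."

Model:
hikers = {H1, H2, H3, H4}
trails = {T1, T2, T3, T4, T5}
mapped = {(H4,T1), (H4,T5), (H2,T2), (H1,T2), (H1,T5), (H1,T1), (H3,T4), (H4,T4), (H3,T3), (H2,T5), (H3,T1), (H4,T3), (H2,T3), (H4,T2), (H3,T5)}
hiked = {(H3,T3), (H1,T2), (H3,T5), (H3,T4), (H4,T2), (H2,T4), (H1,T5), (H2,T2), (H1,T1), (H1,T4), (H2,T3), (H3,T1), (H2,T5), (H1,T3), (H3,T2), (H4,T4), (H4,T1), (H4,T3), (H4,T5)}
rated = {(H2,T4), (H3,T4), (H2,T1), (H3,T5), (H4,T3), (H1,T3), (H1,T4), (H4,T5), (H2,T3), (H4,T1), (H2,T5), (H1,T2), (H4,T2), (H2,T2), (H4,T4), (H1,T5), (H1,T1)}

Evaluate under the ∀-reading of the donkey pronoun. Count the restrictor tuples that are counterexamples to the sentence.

2

"it" takes "a trail" as antecedent — a donkey pronoun bound across the clause boundary.
Strong reading: for every (h,t) with mapped(h,t), hiked(h,t) ∧ rated(h,t).
Restrictor pairs: (H1,T1) ✓  (H1,T2) ✓  (H1,T5) ✓  (H2,T2) ✓  (H2,T3) ✓  (H2,T5) ✓  (H3,T1) ✗  (H3,T3) ✗  (H3,T4) ✓  (H3,T5) ✓  (H4,T1) ✓  (H4,T2) ✓  (H4,T3) ✓  (H4,T4) ✓  (H4,T5) ✓
Counterexamples (restrictor pairs failing the scope): 2.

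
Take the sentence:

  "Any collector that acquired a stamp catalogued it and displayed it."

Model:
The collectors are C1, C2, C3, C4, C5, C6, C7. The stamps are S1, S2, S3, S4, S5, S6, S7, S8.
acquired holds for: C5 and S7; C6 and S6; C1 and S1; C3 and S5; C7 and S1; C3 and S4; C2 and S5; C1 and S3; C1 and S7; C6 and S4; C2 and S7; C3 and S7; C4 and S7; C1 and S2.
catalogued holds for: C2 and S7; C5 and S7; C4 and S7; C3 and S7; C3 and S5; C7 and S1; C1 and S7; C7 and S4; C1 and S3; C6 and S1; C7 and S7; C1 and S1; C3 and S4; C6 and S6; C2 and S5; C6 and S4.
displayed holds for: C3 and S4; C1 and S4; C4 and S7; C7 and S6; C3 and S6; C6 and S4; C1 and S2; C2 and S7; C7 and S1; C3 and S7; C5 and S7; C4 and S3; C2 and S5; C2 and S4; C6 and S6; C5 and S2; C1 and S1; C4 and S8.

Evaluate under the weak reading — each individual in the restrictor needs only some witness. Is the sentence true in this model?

"it" takes "a stamp" as antecedent — a donkey pronoun bound across the clause boundary.
Weak reading: every collector c with some acquired-stamp has at least one acquired-stamp s such that catalogued(c,s) ∧ displayed(c,s).
Per collector: C1:✓  C2:✓  C3:✓  C4:✓  C5:✓  C6:✓  C7:✓
Every collector in the restrictor has a witness.

True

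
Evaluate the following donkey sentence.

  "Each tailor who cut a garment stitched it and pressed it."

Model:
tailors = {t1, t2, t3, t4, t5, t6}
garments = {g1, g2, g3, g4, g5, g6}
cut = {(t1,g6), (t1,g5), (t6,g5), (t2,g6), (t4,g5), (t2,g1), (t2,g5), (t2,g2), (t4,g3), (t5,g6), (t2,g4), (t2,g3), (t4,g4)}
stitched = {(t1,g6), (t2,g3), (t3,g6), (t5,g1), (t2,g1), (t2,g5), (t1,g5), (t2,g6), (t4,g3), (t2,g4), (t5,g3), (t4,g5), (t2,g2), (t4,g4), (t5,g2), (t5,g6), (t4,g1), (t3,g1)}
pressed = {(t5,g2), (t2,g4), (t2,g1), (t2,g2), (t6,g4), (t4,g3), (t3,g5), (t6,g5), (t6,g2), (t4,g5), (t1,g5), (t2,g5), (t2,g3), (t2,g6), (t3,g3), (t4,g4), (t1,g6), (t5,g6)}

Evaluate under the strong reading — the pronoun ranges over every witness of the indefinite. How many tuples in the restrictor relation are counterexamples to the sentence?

"it" takes "a garment" as antecedent — a donkey pronoun bound across the clause boundary.
Strong reading: for every (t,g) with cut(t,g), stitched(t,g) ∧ pressed(t,g).
Restrictor pairs: (t1,g5) ✓  (t1,g6) ✓  (t2,g1) ✓  (t2,g2) ✓  (t2,g3) ✓  (t2,g4) ✓  (t2,g5) ✓  (t2,g6) ✓  (t4,g3) ✓  (t4,g4) ✓  (t4,g5) ✓  (t5,g6) ✓  (t6,g5) ✗
Counterexamples (restrictor pairs failing the scope): 1.

1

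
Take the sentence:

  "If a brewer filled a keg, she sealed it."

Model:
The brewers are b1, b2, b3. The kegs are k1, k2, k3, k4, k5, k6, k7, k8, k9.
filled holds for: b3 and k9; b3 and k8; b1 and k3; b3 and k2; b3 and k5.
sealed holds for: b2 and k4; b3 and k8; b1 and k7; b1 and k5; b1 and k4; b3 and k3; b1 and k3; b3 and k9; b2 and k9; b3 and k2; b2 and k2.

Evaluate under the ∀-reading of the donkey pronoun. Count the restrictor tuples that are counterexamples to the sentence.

"it" takes "a keg" as antecedent — a donkey pronoun bound across the clause boundary.
Strong reading: for every (b,k) with filled(b,k), sealed(b,k).
Restrictor pairs: (b1,k3) ✓  (b3,k2) ✓  (b3,k5) ✗  (b3,k8) ✓  (b3,k9) ✓
Counterexamples (restrictor pairs failing the scope): 1.

1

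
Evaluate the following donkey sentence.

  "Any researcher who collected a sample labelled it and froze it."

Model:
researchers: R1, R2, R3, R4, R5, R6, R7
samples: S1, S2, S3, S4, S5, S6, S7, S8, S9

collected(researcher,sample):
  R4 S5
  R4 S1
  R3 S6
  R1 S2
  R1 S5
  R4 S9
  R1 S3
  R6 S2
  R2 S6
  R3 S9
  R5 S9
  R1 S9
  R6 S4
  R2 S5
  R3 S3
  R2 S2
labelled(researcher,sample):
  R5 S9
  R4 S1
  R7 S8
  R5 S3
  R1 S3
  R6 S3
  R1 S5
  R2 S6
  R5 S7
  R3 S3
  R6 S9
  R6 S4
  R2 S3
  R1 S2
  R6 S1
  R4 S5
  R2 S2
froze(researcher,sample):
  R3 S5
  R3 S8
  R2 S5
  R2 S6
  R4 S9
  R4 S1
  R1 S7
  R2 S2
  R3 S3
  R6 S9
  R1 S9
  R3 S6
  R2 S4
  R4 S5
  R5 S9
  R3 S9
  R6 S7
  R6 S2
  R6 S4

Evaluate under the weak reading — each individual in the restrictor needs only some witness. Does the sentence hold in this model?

False

"it" takes "a sample" as antecedent — a donkey pronoun bound across the clause boundary.
Weak reading: every researcher r with some collected-sample has at least one collected-sample s such that labelled(r,s) ∧ froze(r,s).
Per researcher: R1:✗  R2:✓  R3:✓  R4:✓  R5:✓  R6:✓
R1 has no witness among its collected-samples.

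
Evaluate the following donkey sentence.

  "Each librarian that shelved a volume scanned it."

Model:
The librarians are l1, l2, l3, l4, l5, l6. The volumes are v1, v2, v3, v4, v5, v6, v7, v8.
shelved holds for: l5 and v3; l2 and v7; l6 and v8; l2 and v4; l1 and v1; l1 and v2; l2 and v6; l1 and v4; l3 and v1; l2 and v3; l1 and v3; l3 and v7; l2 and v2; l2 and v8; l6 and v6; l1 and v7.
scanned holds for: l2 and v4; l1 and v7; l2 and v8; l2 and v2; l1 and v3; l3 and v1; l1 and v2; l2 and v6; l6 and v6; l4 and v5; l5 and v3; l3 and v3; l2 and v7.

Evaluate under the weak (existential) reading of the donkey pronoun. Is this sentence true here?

True

"it" takes "a volume" as antecedent — a donkey pronoun bound across the clause boundary.
Weak reading: every librarian l with some shelved-volume has at least one shelved-volume v such that scanned(l,v).
Per librarian: l1:✓  l2:✓  l3:✓  l5:✓  l6:✓
Every librarian in the restrictor has a witness.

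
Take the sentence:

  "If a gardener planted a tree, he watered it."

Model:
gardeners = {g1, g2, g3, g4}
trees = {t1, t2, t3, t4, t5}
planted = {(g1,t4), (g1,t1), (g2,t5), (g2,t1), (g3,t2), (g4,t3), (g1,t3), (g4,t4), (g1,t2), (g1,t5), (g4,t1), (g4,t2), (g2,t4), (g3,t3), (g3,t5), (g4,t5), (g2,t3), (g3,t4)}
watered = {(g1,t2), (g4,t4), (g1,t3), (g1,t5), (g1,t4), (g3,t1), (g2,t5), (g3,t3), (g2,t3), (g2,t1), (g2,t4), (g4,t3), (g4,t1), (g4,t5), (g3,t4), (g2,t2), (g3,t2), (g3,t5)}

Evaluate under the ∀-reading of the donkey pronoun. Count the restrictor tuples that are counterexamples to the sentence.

"it" takes "a tree" as antecedent — a donkey pronoun bound across the clause boundary.
Strong reading: for every (g,t) with planted(g,t), watered(g,t).
Restrictor pairs: (g1,t1) ✗  (g1,t2) ✓  (g1,t3) ✓  (g1,t4) ✓  (g1,t5) ✓  (g2,t1) ✓  (g2,t3) ✓  (g2,t4) ✓  (g2,t5) ✓  (g3,t2) ✓  (g3,t3) ✓  (g3,t4) ✓  (g3,t5) ✓  (g4,t1) ✓  (g4,t2) ✗  (g4,t3) ✓  (g4,t4) ✓  (g4,t5) ✓
Counterexamples (restrictor pairs failing the scope): 2.

2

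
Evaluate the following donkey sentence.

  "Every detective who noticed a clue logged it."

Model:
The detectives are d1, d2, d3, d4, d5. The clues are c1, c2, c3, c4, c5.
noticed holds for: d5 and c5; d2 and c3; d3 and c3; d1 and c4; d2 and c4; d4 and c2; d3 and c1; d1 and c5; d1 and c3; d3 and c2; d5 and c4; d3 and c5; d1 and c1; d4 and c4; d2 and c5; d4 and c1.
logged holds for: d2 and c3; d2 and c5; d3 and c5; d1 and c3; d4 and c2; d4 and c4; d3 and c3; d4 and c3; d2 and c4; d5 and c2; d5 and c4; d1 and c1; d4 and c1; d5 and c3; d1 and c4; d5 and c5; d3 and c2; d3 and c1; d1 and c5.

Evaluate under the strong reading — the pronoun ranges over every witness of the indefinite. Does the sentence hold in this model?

"it" takes "a clue" as antecedent — a donkey pronoun bound across the clause boundary.
Strong reading: for every (d,c) with noticed(d,c), logged(d,c).
Restrictor pairs: (d1,c1) ✓  (d1,c3) ✓  (d1,c4) ✓  (d1,c5) ✓  (d2,c3) ✓  (d2,c4) ✓  (d2,c5) ✓  (d3,c1) ✓  (d3,c2) ✓  (d3,c3) ✓  (d3,c5) ✓  (d4,c1) ✓  (d4,c2) ✓  (d4,c4) ✓  (d5,c4) ✓  (d5,c5) ✓
Every restrictor pair satisfies the scope.

True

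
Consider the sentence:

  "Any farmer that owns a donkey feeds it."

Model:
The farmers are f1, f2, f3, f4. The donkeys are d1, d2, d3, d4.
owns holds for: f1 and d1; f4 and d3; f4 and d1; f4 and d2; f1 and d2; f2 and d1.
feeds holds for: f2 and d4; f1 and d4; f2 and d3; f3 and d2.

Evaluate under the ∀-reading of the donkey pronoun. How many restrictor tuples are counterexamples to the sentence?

"it" takes "a donkey" as antecedent — a donkey pronoun bound across the clause boundary.
Strong reading: for every (f,d) with owns(f,d), feeds(f,d).
Restrictor pairs: (f1,d1) ✗  (f1,d2) ✗  (f2,d1) ✗  (f4,d1) ✗  (f4,d2) ✗  (f4,d3) ✗
Counterexamples (restrictor pairs failing the scope): 6.

6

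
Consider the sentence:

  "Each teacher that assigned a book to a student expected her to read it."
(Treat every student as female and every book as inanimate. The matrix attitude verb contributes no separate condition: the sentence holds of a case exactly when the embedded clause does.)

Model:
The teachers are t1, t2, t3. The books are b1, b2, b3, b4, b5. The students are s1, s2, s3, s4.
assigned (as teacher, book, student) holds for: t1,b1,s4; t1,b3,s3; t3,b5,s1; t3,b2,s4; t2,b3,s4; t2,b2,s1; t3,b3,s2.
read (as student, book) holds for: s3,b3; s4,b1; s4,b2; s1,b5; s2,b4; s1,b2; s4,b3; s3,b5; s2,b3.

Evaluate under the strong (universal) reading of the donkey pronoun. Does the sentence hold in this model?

"her" takes "a student" as antecedent and "it" takes "a book"; both are donkey pronouns co-varying with the restrictor.
Strong reading: for every (t,b,s) with assigned(t,b,s), read(s,b).
Restrictor triples: (t1,b1,s4)→read(s4,b1) ✓  (t1,b3,s3)→read(s3,b3) ✓  (t2,b2,s1)→read(s1,b2) ✓  (t2,b3,s4)→read(s4,b3) ✓  (t3,b2,s4)→read(s4,b2) ✓  (t3,b3,s2)→read(s2,b3) ✓  (t3,b5,s1)→read(s1,b5) ✓
Every restrictor triple satisfies the scope.

True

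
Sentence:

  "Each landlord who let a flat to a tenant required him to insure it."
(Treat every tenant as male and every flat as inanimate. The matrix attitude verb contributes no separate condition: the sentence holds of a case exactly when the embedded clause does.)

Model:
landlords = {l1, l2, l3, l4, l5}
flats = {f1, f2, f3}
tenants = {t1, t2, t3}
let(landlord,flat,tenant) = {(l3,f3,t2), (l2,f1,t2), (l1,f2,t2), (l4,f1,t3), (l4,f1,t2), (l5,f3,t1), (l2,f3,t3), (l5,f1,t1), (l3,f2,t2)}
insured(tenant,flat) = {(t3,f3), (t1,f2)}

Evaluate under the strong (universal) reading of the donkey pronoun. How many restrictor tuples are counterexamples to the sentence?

8

"him" takes "a tenant" as antecedent and "it" takes "a flat"; both are donkey pronouns co-varying with the restrictor.
Strong reading: for every (l,f,t) with let(l,f,t), insured(t,f).
Restrictor triples: (l1,f2,t2)→insured(t2,f2) ✗  (l2,f1,t2)→insured(t2,f1) ✗  (l2,f3,t3)→insured(t3,f3) ✓  (l3,f2,t2)→insured(t2,f2) ✗  (l3,f3,t2)→insured(t2,f3) ✗  (l4,f1,t2)→insured(t2,f1) ✗  (l4,f1,t3)→insured(t3,f1) ✗  (l5,f1,t1)→insured(t1,f1) ✗  (l5,f3,t1)→insured(t1,f3) ✗
Counterexamples (restrictor triples failing the scope): 8.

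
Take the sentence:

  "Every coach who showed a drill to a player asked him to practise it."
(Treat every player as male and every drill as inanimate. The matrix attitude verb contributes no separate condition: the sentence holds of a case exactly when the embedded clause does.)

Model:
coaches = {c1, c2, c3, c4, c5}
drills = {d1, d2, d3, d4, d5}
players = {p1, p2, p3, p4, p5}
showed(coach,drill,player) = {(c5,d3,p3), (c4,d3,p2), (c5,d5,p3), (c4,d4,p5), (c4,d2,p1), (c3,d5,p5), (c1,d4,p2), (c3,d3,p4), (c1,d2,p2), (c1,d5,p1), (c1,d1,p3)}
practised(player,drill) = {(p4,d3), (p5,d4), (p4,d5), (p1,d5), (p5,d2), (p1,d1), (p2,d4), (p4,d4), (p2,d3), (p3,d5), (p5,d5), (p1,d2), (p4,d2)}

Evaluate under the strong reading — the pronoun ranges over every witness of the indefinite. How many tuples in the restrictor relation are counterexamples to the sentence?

"him" takes "a player" as antecedent and "it" takes "a drill"; both are donkey pronouns co-varying with the restrictor.
Strong reading: for every (c,d,p) with showed(c,d,p), practised(p,d).
Restrictor triples: (c1,d1,p3)→practised(p3,d1) ✗  (c1,d2,p2)→practised(p2,d2) ✗  (c1,d4,p2)→practised(p2,d4) ✓  (c1,d5,p1)→practised(p1,d5) ✓  (c3,d3,p4)→practised(p4,d3) ✓  (c3,d5,p5)→practised(p5,d5) ✓  (c4,d2,p1)→practised(p1,d2) ✓  (c4,d3,p2)→practised(p2,d3) ✓  (c4,d4,p5)→practised(p5,d4) ✓  (c5,d3,p3)→practised(p3,d3) ✗  (c5,d5,p3)→practised(p3,d5) ✓
Counterexamples (restrictor triples failing the scope): 3.

3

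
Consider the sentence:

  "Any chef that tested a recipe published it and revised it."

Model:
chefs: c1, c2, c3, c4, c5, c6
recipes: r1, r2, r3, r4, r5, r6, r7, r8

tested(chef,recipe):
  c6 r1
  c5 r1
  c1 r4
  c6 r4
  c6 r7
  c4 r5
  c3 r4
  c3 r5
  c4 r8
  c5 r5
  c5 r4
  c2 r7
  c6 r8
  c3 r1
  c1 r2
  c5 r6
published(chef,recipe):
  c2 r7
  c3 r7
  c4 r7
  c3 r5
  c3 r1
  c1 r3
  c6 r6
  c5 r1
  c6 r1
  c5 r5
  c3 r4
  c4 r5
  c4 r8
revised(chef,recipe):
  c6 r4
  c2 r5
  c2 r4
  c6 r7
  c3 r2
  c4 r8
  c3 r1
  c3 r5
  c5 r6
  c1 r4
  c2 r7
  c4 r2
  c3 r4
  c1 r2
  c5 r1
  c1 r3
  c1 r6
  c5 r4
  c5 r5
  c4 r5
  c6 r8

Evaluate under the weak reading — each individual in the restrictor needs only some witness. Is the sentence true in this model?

"it" takes "a recipe" as antecedent — a donkey pronoun bound across the clause boundary.
Weak reading: every chef c with some tested-recipe has at least one tested-recipe r such that published(c,r) ∧ revised(c,r).
Per chef: c1:✗  c2:✓  c3:✓  c4:✓  c5:✓  c6:✗
c1 has no witness among its tested-recipes.

False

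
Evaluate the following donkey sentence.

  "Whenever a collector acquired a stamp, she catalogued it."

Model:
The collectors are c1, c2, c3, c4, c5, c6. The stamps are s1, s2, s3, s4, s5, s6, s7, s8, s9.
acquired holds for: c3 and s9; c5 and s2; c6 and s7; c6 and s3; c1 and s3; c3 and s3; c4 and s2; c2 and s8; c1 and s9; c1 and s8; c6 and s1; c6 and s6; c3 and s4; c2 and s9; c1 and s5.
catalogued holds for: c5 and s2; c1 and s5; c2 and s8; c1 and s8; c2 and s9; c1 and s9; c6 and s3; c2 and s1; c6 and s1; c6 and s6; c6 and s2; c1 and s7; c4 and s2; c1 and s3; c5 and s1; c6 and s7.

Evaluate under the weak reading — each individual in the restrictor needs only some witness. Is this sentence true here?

"it" takes "a stamp" as antecedent — a donkey pronoun bound across the clause boundary.
Weak reading: every collector c with some acquired-stamp has at least one acquired-stamp s such that catalogued(c,s).
Per collector: c1:✓  c2:✓  c3:✗  c4:✓  c5:✓  c6:✓
c3 has no witness among its acquired-stamps.

False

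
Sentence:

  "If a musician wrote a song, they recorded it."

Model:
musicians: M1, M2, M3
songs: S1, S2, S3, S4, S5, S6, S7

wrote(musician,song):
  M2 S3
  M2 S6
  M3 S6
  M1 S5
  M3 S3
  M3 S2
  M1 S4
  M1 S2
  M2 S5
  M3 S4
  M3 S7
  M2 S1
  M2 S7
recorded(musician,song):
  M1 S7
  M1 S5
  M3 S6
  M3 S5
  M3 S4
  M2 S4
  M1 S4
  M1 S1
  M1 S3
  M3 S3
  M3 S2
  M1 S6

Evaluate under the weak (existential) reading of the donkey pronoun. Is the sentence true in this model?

"it" takes "a song" as antecedent — a donkey pronoun bound across the clause boundary.
Weak reading: every musician m with some wrote-song has at least one wrote-song s such that recorded(m,s).
Per musician: M1:✓  M2:✗  M3:✓
M2 has no witness among its wrote-songs.

False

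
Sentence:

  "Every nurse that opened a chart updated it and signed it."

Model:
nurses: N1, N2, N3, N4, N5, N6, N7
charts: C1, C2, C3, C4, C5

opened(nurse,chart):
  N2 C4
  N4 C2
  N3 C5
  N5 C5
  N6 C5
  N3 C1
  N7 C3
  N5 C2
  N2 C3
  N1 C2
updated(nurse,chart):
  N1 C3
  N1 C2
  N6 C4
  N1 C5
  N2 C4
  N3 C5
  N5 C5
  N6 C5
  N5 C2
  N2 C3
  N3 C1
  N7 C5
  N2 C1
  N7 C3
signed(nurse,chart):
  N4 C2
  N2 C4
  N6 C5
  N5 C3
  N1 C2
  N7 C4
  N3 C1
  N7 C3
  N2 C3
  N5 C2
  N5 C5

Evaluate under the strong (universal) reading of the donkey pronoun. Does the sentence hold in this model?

False

"it" takes "a chart" as antecedent — a donkey pronoun bound across the clause boundary.
Strong reading: for every (n,c) with opened(n,c), updated(n,c) ∧ signed(n,c).
Restrictor pairs: (N1,C2) ✓  (N2,C3) ✓  (N2,C4) ✓  (N3,C1) ✓  (N3,C5) ✗  (N4,C2) ✗  (N5,C2) ✓  (N5,C5) ✓  (N6,C5) ✓  (N7,C3) ✓
Counterexample: (N3,C5) is in opened but fails the scope.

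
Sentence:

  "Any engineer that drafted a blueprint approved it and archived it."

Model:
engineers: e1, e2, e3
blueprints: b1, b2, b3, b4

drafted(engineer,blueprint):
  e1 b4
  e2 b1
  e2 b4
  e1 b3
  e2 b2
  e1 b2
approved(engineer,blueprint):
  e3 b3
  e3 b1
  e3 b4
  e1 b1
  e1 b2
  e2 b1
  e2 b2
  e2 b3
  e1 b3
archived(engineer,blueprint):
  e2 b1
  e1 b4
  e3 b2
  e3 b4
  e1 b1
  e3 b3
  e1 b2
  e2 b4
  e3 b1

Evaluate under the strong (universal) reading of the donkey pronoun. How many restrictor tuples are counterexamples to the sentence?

"it" takes "a blueprint" as antecedent — a donkey pronoun bound across the clause boundary.
Strong reading: for every (e,b) with drafted(e,b), approved(e,b) ∧ archived(e,b).
Restrictor pairs: (e1,b2) ✓  (e1,b3) ✗  (e1,b4) ✗  (e2,b1) ✓  (e2,b2) ✗  (e2,b4) ✗
Counterexamples (restrictor pairs failing the scope): 4.

4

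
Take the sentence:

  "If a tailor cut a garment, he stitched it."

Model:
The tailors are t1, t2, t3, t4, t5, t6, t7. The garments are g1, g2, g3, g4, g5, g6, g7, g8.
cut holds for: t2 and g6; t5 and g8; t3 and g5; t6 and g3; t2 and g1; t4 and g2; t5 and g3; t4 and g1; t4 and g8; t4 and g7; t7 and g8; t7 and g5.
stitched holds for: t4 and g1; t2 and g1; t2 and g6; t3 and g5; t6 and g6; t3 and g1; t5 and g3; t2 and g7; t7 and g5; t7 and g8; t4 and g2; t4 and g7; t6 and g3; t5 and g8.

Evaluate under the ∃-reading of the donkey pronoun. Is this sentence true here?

True

"it" takes "a garment" as antecedent — a donkey pronoun bound across the clause boundary.
Weak reading: every tailor t with some cut-garment has at least one cut-garment g such that stitched(t,g).
Per tailor: t2:✓  t3:✓  t4:✓  t5:✓  t6:✓  t7:✓
Every tailor in the restrictor has a witness.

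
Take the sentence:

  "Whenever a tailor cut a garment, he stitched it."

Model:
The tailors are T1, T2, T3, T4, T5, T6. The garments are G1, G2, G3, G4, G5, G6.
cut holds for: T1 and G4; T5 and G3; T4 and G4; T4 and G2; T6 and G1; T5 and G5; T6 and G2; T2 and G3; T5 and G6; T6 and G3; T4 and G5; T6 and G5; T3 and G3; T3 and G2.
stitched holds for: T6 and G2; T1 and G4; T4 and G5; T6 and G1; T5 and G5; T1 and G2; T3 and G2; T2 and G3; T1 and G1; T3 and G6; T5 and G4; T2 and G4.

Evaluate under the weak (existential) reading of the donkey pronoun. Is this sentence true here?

"it" takes "a garment" as antecedent — a donkey pronoun bound across the clause boundary.
Weak reading: every tailor t with some cut-garment has at least one cut-garment g such that stitched(t,g).
Per tailor: T1:✓  T2:✓  T3:✓  T4:✓  T5:✓  T6:✓
Every tailor in the restrictor has a witness.

True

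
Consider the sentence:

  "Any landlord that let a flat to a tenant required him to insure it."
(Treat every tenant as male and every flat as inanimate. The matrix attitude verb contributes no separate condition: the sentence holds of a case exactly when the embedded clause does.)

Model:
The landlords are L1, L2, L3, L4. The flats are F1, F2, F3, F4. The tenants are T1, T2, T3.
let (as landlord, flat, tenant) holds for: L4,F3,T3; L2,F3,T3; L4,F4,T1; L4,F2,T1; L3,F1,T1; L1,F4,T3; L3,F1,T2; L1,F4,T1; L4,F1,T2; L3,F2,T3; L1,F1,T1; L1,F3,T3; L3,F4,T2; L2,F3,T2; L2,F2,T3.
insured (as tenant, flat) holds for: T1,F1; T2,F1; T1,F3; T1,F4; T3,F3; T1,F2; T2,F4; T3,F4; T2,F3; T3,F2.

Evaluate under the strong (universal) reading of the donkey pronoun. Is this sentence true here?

"him" takes "a tenant" as antecedent and "it" takes "a flat"; both are donkey pronouns co-varying with the restrictor.
Strong reading: for every (l,f,t) with let(l,f,t), insured(t,f).
Restrictor triples: (L1,F1,T1)→insured(T1,F1) ✓  (L1,F3,T3)→insured(T3,F3) ✓  (L1,F4,T1)→insured(T1,F4) ✓  (L1,F4,T3)→insured(T3,F4) ✓  (L2,F2,T3)→insured(T3,F2) ✓  (L2,F3,T2)→insured(T2,F3) ✓  (L2,F3,T3)→insured(T3,F3) ✓  (L3,F1,T1)→insured(T1,F1) ✓  (L3,F1,T2)→insured(T2,F1) ✓  (L3,F2,T3)→insured(T3,F2) ✓  (L3,F4,T2)→insured(T2,F4) ✓  (L4,F1,T2)→insured(T2,F1) ✓  (L4,F2,T1)→insured(T1,F2) ✓  (L4,F3,T3)→insured(T3,F3) ✓  (L4,F4,T1)→insured(T1,F4) ✓
Every restrictor triple satisfies the scope.

True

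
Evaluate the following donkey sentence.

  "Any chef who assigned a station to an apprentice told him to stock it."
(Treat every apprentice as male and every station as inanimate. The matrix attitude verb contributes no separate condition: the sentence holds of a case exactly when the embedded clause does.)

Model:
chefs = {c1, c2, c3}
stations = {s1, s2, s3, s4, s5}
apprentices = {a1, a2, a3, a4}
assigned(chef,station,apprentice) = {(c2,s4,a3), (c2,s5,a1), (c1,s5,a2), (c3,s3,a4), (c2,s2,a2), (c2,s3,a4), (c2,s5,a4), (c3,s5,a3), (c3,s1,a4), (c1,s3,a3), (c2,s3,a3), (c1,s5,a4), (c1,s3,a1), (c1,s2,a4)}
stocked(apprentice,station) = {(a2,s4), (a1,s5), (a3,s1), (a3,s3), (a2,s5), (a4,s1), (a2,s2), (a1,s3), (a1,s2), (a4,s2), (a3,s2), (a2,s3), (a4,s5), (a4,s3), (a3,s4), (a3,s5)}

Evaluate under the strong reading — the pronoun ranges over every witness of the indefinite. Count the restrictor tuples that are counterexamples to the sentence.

"him" takes "an apprentice" as antecedent and "it" takes "a station"; both are donkey pronouns co-varying with the restrictor.
Strong reading: for every (c,s,a) with assigned(c,s,a), stocked(a,s).
Restrictor triples: (c1,s2,a4)→stocked(a4,s2) ✓  (c1,s3,a1)→stocked(a1,s3) ✓  (c1,s3,a3)→stocked(a3,s3) ✓  (c1,s5,a2)→stocked(a2,s5) ✓  (c1,s5,a4)→stocked(a4,s5) ✓  (c2,s2,a2)→stocked(a2,s2) ✓  (c2,s3,a3)→stocked(a3,s3) ✓  (c2,s3,a4)→stocked(a4,s3) ✓  (c2,s4,a3)→stocked(a3,s4) ✓  (c2,s5,a1)→stocked(a1,s5) ✓  (c2,s5,a4)→stocked(a4,s5) ✓  (c3,s1,a4)→stocked(a4,s1) ✓  (c3,s3,a4)→stocked(a4,s3) ✓  (c3,s5,a3)→stocked(a3,s5) ✓
Counterexamples (restrictor triples failing the scope): 0.

0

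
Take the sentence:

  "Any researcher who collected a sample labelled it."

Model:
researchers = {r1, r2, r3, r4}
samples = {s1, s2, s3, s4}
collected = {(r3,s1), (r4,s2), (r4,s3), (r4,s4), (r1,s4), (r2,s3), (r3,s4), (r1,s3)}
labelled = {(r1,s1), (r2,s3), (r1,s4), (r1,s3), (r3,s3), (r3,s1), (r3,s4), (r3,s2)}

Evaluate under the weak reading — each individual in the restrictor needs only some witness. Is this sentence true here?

False

"it" takes "a sample" as antecedent — a donkey pronoun bound across the clause boundary.
Weak reading: every researcher r with some collected-sample has at least one collected-sample s such that labelled(r,s).
Per researcher: r1:✓  r2:✓  r3:✓  r4:✗
r4 has no witness among its collected-samples.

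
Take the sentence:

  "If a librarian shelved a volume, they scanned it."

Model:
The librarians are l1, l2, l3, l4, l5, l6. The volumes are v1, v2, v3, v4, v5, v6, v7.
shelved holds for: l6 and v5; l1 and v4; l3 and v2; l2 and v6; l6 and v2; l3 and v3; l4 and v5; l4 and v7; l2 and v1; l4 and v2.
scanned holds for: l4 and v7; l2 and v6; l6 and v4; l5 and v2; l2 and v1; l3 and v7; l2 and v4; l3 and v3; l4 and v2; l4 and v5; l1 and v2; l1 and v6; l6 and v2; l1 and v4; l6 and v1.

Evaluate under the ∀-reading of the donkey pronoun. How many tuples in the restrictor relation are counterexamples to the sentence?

2

"it" takes "a volume" as antecedent — a donkey pronoun bound across the clause boundary.
Strong reading: for every (l,v) with shelved(l,v), scanned(l,v).
Restrictor pairs: (l1,v4) ✓  (l2,v1) ✓  (l2,v6) ✓  (l3,v2) ✗  (l3,v3) ✓  (l4,v2) ✓  (l4,v5) ✓  (l4,v7) ✓  (l6,v2) ✓  (l6,v5) ✗
Counterexamples (restrictor pairs failing the scope): 2.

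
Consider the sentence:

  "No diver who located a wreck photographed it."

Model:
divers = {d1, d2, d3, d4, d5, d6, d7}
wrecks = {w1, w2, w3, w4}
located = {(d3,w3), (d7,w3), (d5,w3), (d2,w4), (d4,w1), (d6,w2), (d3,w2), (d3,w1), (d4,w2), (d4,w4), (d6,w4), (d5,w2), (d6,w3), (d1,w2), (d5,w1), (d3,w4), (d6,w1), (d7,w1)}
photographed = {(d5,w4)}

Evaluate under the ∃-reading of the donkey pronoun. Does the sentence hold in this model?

True

"it" takes "a wreck" as antecedent — a donkey pronoun bound across the clause boundary.
Truth condition: for no (d,w) with located(d,w) does photographed(d,w) hold.
Restrictor pairs — does the scope hold? (d1,w2):fails  (d2,w4):fails  (d3,w1):fails  (d3,w2):fails  (d3,w3):fails  (d3,w4):fails  (d4,w1):fails  (d4,w2):fails  (d4,w4):fails  (d5,w1):fails  (d5,w2):fails  (d5,w3):fails  (d6,w1):fails  (d6,w2):fails  (d6,w3):fails  (d6,w4):fails  (d7,w1):fails  (d7,w3):fails
Scope holds for no restrictor pair, so the sentence is true.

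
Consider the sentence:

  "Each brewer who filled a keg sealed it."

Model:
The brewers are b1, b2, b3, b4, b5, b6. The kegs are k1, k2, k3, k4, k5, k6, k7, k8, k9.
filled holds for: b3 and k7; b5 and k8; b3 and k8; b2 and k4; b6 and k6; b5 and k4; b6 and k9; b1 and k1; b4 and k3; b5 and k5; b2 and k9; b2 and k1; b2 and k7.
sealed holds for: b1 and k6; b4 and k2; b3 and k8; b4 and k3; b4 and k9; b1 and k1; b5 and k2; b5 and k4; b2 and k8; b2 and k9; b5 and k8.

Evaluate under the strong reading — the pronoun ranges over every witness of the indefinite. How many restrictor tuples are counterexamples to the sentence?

7

"it" takes "a keg" as antecedent — a donkey pronoun bound across the clause boundary.
Strong reading: for every (b,k) with filled(b,k), sealed(b,k).
Restrictor pairs: (b1,k1) ✓  (b2,k1) ✗  (b2,k4) ✗  (b2,k7) ✗  (b2,k9) ✓  (b3,k7) ✗  (b3,k8) ✓  (b4,k3) ✓  (b5,k4) ✓  (b5,k5) ✗  (b5,k8) ✓  (b6,k6) ✗  (b6,k9) ✗
Counterexamples (restrictor pairs failing the scope): 7.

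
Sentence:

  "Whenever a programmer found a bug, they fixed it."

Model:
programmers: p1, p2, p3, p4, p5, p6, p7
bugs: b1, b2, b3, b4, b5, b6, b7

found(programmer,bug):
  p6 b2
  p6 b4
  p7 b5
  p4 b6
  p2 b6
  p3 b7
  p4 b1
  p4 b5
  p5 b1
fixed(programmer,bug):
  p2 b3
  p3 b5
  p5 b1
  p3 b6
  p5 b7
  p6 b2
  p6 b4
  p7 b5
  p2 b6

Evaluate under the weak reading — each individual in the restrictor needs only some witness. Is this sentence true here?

False

"it" takes "a bug" as antecedent — a donkey pronoun bound across the clause boundary.
Weak reading: every programmer p with some found-bug has at least one found-bug b such that fixed(p,b).
Per programmer: p2:✓  p3:✗  p4:✗  p5:✓  p6:✓  p7:✓
p3 has no witness among its found-bugs.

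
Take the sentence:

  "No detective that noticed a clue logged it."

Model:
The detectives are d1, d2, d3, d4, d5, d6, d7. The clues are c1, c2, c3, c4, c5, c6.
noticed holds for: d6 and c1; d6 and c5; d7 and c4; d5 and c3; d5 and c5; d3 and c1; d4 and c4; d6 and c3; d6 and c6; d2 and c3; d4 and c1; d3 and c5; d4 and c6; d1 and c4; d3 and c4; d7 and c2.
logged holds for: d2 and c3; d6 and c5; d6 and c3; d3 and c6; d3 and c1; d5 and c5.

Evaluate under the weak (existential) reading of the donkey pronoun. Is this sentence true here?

False

"it" takes "a clue" as antecedent — a donkey pronoun bound across the clause boundary.
Truth condition: for no (d,c) with noticed(d,c) does logged(d,c) hold.
Restrictor pairs — does the scope hold? (d1,c4):fails  (d2,c3):holds  (d3,c1):holds  (d3,c4):fails  (d3,c5):fails  (d4,c1):fails  (d4,c4):fails  (d4,c6):fails  (d5,c3):fails  (d5,c5):holds  (d6,c1):fails  (d6,c3):holds  (d6,c5):holds  (d6,c6):fails  (d7,c2):fails  (d7,c4):fails
Scope holds for 5 pair(s), so the sentence is false.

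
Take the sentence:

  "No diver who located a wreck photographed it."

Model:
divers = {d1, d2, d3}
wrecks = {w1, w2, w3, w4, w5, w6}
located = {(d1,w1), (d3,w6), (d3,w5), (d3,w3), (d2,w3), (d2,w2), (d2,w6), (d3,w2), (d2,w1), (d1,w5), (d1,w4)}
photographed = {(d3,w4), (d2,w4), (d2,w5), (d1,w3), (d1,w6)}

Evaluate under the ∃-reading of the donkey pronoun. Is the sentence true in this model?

True

"it" takes "a wreck" as antecedent — a donkey pronoun bound across the clause boundary.
Truth condition: for no (d,w) with located(d,w) does photographed(d,w) hold.
Restrictor pairs — does the scope hold? (d1,w1):fails  (d1,w4):fails  (d1,w5):fails  (d2,w1):fails  (d2,w2):fails  (d2,w3):fails  (d2,w6):fails  (d3,w2):fails  (d3,w3):fails  (d3,w5):fails  (d3,w6):fails
Scope holds for no restrictor pair, so the sentence is true.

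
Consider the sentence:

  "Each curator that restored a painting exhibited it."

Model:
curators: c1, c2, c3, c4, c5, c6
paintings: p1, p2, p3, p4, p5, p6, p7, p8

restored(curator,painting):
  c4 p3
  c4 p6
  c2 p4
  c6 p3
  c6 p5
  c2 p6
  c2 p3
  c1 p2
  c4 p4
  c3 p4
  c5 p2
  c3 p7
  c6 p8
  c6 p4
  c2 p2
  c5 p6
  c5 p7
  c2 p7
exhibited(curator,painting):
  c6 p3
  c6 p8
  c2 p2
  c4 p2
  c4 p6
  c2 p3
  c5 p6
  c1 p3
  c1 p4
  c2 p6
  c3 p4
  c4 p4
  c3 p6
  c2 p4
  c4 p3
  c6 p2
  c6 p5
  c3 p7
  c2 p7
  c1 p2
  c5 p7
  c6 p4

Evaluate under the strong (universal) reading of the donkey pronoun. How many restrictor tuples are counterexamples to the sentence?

"it" takes "a painting" as antecedent — a donkey pronoun bound across the clause boundary.
Strong reading: for every (c,p) with restored(c,p), exhibited(c,p).
Restrictor pairs: (c1,p2) ✓  (c2,p2) ✓  (c2,p3) ✓  (c2,p4) ✓  (c2,p6) ✓  (c2,p7) ✓  (c3,p4) ✓  (c3,p7) ✓  (c4,p3) ✓  (c4,p4) ✓  (c4,p6) ✓  (c5,p2) ✗  (c5,p6) ✓  (c5,p7) ✓  (c6,p3) ✓  (c6,p4) ✓  (c6,p5) ✓  (c6,p8) ✓
Counterexamples (restrictor pairs failing the scope): 1.

1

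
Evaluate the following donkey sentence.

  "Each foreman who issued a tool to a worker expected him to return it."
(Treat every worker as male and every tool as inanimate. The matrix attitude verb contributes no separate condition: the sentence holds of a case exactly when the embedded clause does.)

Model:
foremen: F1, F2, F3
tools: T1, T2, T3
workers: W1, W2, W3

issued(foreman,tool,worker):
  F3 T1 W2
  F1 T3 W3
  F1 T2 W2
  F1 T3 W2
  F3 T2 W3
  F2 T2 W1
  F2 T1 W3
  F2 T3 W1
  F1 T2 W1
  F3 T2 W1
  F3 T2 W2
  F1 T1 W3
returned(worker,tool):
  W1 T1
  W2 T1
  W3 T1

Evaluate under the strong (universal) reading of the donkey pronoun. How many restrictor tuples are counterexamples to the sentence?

9

"him" takes "a worker" as antecedent and "it" takes "a tool"; both are donkey pronouns co-varying with the restrictor.
Strong reading: for every (f,t,w) with issued(f,t,w), returned(w,t).
Restrictor triples: (F1,T1,W3)→returned(W3,T1) ✓  (F1,T2,W1)→returned(W1,T2) ✗  (F1,T2,W2)→returned(W2,T2) ✗  (F1,T3,W2)→returned(W2,T3) ✗  (F1,T3,W3)→returned(W3,T3) ✗  (F2,T1,W3)→returned(W3,T1) ✓  (F2,T2,W1)→returned(W1,T2) ✗  (F2,T3,W1)→returned(W1,T3) ✗  (F3,T1,W2)→returned(W2,T1) ✓  (F3,T2,W1)→returned(W1,T2) ✗  (F3,T2,W2)→returned(W2,T2) ✗  (F3,T2,W3)→returned(W3,T2) ✗
Counterexamples (restrictor triples failing the scope): 9.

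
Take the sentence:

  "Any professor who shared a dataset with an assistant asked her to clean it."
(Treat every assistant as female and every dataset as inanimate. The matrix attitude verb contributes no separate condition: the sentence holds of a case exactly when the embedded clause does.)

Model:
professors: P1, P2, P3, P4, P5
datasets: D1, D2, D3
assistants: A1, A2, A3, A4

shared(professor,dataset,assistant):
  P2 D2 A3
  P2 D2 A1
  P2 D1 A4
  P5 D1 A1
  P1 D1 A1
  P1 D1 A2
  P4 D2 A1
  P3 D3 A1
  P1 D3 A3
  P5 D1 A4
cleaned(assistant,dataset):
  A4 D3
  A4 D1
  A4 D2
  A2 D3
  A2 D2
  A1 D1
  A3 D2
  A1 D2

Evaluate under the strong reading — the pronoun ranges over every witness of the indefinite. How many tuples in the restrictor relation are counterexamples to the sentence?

3

"her" takes "an assistant" as antecedent and "it" takes "a dataset"; both are donkey pronouns co-varying with the restrictor.
Strong reading: for every (p,d,a) with shared(p,d,a), cleaned(a,d).
Restrictor triples: (P1,D1,A1)→cleaned(A1,D1) ✓  (P1,D1,A2)→cleaned(A2,D1) ✗  (P1,D3,A3)→cleaned(A3,D3) ✗  (P2,D1,A4)→cleaned(A4,D1) ✓  (P2,D2,A1)→cleaned(A1,D2) ✓  (P2,D2,A3)→cleaned(A3,D2) ✓  (P3,D3,A1)→cleaned(A1,D3) ✗  (P4,D2,A1)→cleaned(A1,D2) ✓  (P5,D1,A1)→cleaned(A1,D1) ✓  (P5,D1,A4)→cleaned(A4,D1) ✓
Counterexamples (restrictor triples failing the scope): 3.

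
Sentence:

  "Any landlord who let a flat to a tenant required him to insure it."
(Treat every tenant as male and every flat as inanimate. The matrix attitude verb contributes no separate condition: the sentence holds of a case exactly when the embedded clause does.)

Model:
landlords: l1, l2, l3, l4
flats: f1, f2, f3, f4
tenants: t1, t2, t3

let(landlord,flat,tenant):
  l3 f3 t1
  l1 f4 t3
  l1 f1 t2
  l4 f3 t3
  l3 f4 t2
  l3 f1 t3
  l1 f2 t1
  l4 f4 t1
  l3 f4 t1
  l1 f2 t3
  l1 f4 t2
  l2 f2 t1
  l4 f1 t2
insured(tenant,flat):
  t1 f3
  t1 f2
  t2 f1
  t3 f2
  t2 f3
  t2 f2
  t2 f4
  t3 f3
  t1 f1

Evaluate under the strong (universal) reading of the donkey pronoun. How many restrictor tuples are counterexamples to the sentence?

4

"him" takes "a tenant" as antecedent and "it" takes "a flat"; both are donkey pronouns co-varying with the restrictor.
Strong reading: for every (l,f,t) with let(l,f,t), insured(t,f).
Restrictor triples: (l1,f1,t2)→insured(t2,f1) ✓  (l1,f2,t1)→insured(t1,f2) ✓  (l1,f2,t3)→insured(t3,f2) ✓  (l1,f4,t2)→insured(t2,f4) ✓  (l1,f4,t3)→insured(t3,f4) ✗  (l2,f2,t1)→insured(t1,f2) ✓  (l3,f1,t3)→insured(t3,f1) ✗  (l3,f3,t1)→insured(t1,f3) ✓  (l3,f4,t1)→insured(t1,f4) ✗  (l3,f4,t2)→insured(t2,f4) ✓  (l4,f1,t2)→insured(t2,f1) ✓  (l4,f3,t3)→insured(t3,f3) ✓  (l4,f4,t1)→insured(t1,f4) ✗
Counterexamples (restrictor triples failing the scope): 4.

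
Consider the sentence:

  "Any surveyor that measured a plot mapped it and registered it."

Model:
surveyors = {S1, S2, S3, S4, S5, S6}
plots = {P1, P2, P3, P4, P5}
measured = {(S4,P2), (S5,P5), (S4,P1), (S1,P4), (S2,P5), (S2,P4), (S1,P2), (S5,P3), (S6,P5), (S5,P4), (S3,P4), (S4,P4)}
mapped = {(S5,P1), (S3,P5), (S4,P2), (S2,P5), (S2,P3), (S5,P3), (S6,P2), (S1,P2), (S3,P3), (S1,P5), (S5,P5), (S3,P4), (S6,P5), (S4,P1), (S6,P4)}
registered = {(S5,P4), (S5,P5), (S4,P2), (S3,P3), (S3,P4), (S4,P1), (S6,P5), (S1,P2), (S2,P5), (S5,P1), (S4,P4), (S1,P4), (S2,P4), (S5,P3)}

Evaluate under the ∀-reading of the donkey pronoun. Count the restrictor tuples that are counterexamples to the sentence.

"it" takes "a plot" as antecedent — a donkey pronoun bound across the clause boundary.
Strong reading: for every (s,p) with measured(s,p), mapped(s,p) ∧ registered(s,p).
Restrictor pairs: (S1,P2) ✓  (S1,P4) ✗  (S2,P4) ✗  (S2,P5) ✓  (S3,P4) ✓  (S4,P1) ✓  (S4,P2) ✓  (S4,P4) ✗  (S5,P3) ✓  (S5,P4) ✗  (S5,P5) ✓  (S6,P5) ✓
Counterexamples (restrictor pairs failing the scope): 4.

4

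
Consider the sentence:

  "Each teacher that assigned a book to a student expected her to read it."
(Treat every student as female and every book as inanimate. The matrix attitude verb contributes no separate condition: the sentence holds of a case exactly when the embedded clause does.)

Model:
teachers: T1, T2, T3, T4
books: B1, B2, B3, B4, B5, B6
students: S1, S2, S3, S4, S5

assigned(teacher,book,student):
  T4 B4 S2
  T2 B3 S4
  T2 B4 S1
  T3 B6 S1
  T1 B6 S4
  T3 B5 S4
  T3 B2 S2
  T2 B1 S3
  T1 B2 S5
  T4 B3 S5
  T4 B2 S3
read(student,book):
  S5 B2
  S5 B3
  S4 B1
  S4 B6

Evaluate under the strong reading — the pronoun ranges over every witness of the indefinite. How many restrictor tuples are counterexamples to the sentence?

"her" takes "a student" as antecedent and "it" takes "a book"; both are donkey pronouns co-varying with the restrictor.
Strong reading: for every (t,b,s) with assigned(t,b,s), read(s,b).
Restrictor triples: (T1,B2,S5)→read(S5,B2) ✓  (T1,B6,S4)→read(S4,B6) ✓  (T2,B1,S3)→read(S3,B1) ✗  (T2,B3,S4)→read(S4,B3) ✗  (T2,B4,S1)→read(S1,B4) ✗  (T3,B2,S2)→read(S2,B2) ✗  (T3,B5,S4)→read(S4,B5) ✗  (T3,B6,S1)→read(S1,B6) ✗  (T4,B2,S3)→read(S3,B2) ✗  (T4,B3,S5)→read(S5,B3) ✓  (T4,B4,S2)→read(S2,B4) ✗
Counterexamples (restrictor triples failing the scope): 8.

8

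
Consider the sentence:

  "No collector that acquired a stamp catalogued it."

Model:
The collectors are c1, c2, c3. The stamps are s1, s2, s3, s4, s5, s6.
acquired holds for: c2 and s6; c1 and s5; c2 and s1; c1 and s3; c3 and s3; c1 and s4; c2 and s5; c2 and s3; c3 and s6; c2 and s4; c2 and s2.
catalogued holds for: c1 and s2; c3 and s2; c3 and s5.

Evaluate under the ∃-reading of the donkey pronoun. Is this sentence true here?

"it" takes "a stamp" as antecedent — a donkey pronoun bound across the clause boundary.
Truth condition: for no (c,s) with acquired(c,s) does catalogued(c,s) hold.
Restrictor pairs — does the scope hold? (c1,s3):fails  (c1,s4):fails  (c1,s5):fails  (c2,s1):fails  (c2,s2):fails  (c2,s3):fails  (c2,s4):fails  (c2,s5):fails  (c2,s6):fails  (c3,s3):fails  (c3,s6):fails
Scope holds for no restrictor pair, so the sentence is true.

True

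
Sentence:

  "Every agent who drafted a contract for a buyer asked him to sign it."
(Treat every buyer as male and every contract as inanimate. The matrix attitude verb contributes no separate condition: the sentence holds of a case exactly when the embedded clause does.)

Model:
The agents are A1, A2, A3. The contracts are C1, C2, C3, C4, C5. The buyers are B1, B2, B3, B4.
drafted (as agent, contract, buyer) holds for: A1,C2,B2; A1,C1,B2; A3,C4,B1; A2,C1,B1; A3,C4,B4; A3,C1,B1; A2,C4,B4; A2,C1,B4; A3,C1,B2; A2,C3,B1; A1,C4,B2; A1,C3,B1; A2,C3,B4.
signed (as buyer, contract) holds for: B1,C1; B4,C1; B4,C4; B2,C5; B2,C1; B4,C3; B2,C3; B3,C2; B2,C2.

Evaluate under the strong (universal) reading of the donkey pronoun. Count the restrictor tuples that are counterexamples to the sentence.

4

"him" takes "a buyer" as antecedent and "it" takes "a contract"; both are donkey pronouns co-varying with the restrictor.
Strong reading: for every (a,c,b) with drafted(a,c,b), signed(b,c).
Restrictor triples: (A1,C1,B2)→signed(B2,C1) ✓  (A1,C2,B2)→signed(B2,C2) ✓  (A1,C3,B1)→signed(B1,C3) ✗  (A1,C4,B2)→signed(B2,C4) ✗  (A2,C1,B1)→signed(B1,C1) ✓  (A2,C1,B4)→signed(B4,C1) ✓  (A2,C3,B1)→signed(B1,C3) ✗  (A2,C3,B4)→signed(B4,C3) ✓  (A2,C4,B4)→signed(B4,C4) ✓  (A3,C1,B1)→signed(B1,C1) ✓  (A3,C1,B2)→signed(B2,C1) ✓  (A3,C4,B1)→signed(B1,C4) ✗  (A3,C4,B4)→signed(B4,C4) ✓
Counterexamples (restrictor triples failing the scope): 4.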